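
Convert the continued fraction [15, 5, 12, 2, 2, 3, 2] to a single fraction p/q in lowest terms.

Fold from the inside: start with 2/1.
  3 + 1/2 = 7/2
  2 + 2/7 = 16/7
  2 + 7/16 = 39/16
  12 + 16/39 = 484/39
  5 + 39/484 = 2459/484
  15 + 484/2459 = 37369/2459

37369/2459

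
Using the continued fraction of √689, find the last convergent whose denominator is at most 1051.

22049/840

√689 = [26; 4, 52, …] (period length 2).
Convergents:
  p_0/q_0 = 26/1
  p_1/q_1 = 105/4
  p_2/q_2 = 5486/209
  p_3/q_3 = 22049/840
  p_4/q_4 = 1152034/43889
q_3 = 840 ≤ 1051 < 43889 = q_4, so the answer is 22049/840.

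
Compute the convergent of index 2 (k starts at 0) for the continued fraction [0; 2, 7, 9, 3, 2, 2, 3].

7/15

Using pₖ = aₖpₖ₋₁ + pₖ₋₂, qₖ = aₖqₖ₋₁ + qₖ₋₂ (with p₋₁=1, p₋₂=0, q₋₁=0, q₋₂=1):
  k=0: a=0, p=0, q=1
  k=1: a=2, p=1, q=2
  k=2: a=7, p=7, q=15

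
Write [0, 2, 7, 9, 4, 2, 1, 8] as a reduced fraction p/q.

7414/15871

Fold from the inside: start with 8/1.
  1 + 1/8 = 9/8
  2 + 8/9 = 26/9
  4 + 9/26 = 113/26
  9 + 26/113 = 1043/113
  7 + 113/1043 = 7414/1043
  2 + 1043/7414 = 15871/7414
  0 + 7414/15871 = 7414/15871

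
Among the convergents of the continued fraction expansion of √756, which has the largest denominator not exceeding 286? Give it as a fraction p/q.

√756 = [27; 2, 54, …] (period length 2).
Convergents:
  p_0/q_0 = 27/1
  p_1/q_1 = 55/2
  p_2/q_2 = 2997/109
  p_3/q_3 = 6049/220
  p_4/q_4 = 329643/11989
q_3 = 220 ≤ 286 < 11989 = q_4, so the answer is 6049/220.

6049/220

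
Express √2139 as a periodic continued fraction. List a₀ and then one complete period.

a₀ = ⌊√2139⌋ = 46.
With m₀=0, d₀=1 and mₖ₊₁ = dₖaₖ − mₖ, dₖ₊₁ = (n − mₖ₊₁²)/dₖ, aₖ₊₁ = ⌊(a₀+mₖ₊₁)/dₖ₊₁⌋:
  k=1: m=46, d=23, a=4
  k=2: m=46, d=1, a=92
d=1 and a=2a₀=92 at k=2, so the next step gives (m, d) = (46, 23) again — its k=1 value — and the period has length 2.

[46; 4, 92]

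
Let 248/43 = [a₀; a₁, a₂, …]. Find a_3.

3

248 = 5·43 + 33   →  a_0 = 5
43 = 1·33 + 10   →  a_1 = 1
33 = 3·10 + 3   →  a_2 = 3
10 = 3·3 + 1   →  a_3 = 3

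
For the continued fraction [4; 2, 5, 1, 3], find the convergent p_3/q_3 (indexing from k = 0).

58/13

Using pₖ = aₖpₖ₋₁ + pₖ₋₂, qₖ = aₖqₖ₋₁ + qₖ₋₂ (with p₋₁=1, p₋₂=0, q₋₁=0, q₋₂=1):
  k=0: a=4, p=4, q=1
  k=1: a=2, p=9, q=2
  k=2: a=5, p=49, q=11
  k=3: a=1, p=58, q=13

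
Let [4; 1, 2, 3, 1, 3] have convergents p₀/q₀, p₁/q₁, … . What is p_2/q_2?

Using pₖ = aₖpₖ₋₁ + pₖ₋₂, qₖ = aₖqₖ₋₁ + qₖ₋₂ (with p₋₁=1, p₋₂=0, q₋₁=0, q₋₂=1):
  k=0: a=4, p=4, q=1
  k=1: a=1, p=5, q=1
  k=2: a=2, p=14, q=3

14/3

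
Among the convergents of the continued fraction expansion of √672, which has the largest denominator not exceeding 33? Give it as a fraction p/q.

√672 = [25; 1, 11, 1, 50, …] (period length 4).
Convergents:
  p_0/q_0 = 25/1
  p_1/q_1 = 26/1
  p_2/q_2 = 311/12
  p_3/q_3 = 337/13
  p_4/q_4 = 17161/662
q_3 = 13 ≤ 33 < 662 = q_4, so the answer is 337/13.

337/13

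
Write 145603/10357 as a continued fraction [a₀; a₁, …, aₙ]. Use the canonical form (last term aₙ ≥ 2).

145603 = 14*10357 + 605
10357 = 17*605 + 72
605 = 8*72 + 29
72 = 2*29 + 14
29 = 2*14 + 1
14 = 14*1 + 0  (stop)
So 145603/10357 = [14; 17, 8, 2, 2, 14].

[14; 17, 8, 2, 2, 14]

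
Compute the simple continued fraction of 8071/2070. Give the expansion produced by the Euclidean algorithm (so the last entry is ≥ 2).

[3; 1, 8, 1, 9, 2, 4, 2]

8071 = 3*2070 + 1861
2070 = 1*1861 + 209
1861 = 8*209 + 189
209 = 1*189 + 20
189 = 9*20 + 9
20 = 2*9 + 2
9 = 4*2 + 1
2 = 2*1 + 0  (stop)
So 8071/2070 = [3; 1, 8, 1, 9, 2, 4, 2].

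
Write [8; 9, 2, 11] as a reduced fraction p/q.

1767/218

Fold from the inside: start with 11/1.
  2 + 1/11 = 23/11
  9 + 11/23 = 218/23
  8 + 23/218 = 1767/218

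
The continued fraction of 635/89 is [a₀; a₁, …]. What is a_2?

2

635 = 7·89 + 12   →  a_0 = 7
89 = 7·12 + 5   →  a_1 = 7
12 = 2·5 + 2   →  a_2 = 2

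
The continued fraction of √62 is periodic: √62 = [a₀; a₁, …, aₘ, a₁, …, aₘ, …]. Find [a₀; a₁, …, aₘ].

[7; 1, 6, 1, 14]

a₀ = ⌊√62⌋ = 7.
With m₀=0, d₀=1 and mₖ₊₁ = dₖaₖ − mₖ, dₖ₊₁ = (n − mₖ₊₁²)/dₖ, aₖ₊₁ = ⌊(a₀+mₖ₊₁)/dₖ₊₁⌋:
  k=1: m=7, d=13, a=1
  k=2: m=6, d=2, a=6
  k=3: m=6, d=13, a=1
  k=4: m=7, d=1, a=14
d=1 and a=2a₀=14 at k=4, so the next step gives (m, d) = (7, 13) again — its k=1 value — and the period has length 4.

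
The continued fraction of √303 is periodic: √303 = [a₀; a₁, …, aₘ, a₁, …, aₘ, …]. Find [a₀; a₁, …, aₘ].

a₀ = ⌊√303⌋ = 17.
With m₀=0, d₀=1 and mₖ₊₁ = dₖaₖ − mₖ, dₖ₊₁ = (n − mₖ₊₁²)/dₖ, aₖ₊₁ = ⌊(a₀+mₖ₊₁)/dₖ₊₁⌋:
  k=1: m=17, d=14, a=2
  k=2: m=11, d=13, a=2
  k=3: m=15, d=6, a=5
  k=4: m=15, d=13, a=2
  k=5: m=11, d=14, a=2
  k=6: m=17, d=1, a=34
d=1 and a=2a₀=34 at k=6, so the next step gives (m, d) = (17, 14) again — its k=1 value — and the period has length 6.

[17; 2, 2, 5, 2, 2, 34]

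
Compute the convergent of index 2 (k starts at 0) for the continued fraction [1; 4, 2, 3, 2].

11/9

Using pₖ = aₖpₖ₋₁ + pₖ₋₂, qₖ = aₖqₖ₋₁ + qₖ₋₂ (with p₋₁=1, p₋₂=0, q₋₁=0, q₋₂=1):
  k=0: a=1, p=1, q=1
  k=1: a=4, p=5, q=4
  k=2: a=2, p=11, q=9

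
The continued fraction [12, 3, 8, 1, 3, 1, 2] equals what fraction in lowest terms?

Using pₖ = aₖpₖ₋₁ + pₖ₋₂ and qₖ = aₖqₖ₋₁ + qₖ₋₂:
  k=0: a=12, p=12, q=1
  k=1: a=3, p=37, q=3
  k=2: a=8, p=308, q=25
  k=3: a=1, p=345, q=28
  k=4: a=3, p=1343, q=109
  k=5: a=1, p=1688, q=137
  k=6: a=2, p=4719, q=383

4719/383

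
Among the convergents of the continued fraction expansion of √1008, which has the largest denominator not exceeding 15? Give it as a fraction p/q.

127/4

√1008 = [31; 1, 2, 1, 62, …] (period length 4).
Convergents:
  p_0/q_0 = 31/1
  p_1/q_1 = 32/1
  p_2/q_2 = 95/3
  p_3/q_3 = 127/4
  p_4/q_4 = 7969/251
q_3 = 4 ≤ 15 < 251 = q_4, so the answer is 127/4.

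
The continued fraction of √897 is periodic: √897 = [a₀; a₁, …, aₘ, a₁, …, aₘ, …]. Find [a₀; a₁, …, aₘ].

[29; 1, 18, 1, 58]

a₀ = ⌊√897⌋ = 29.
With m₀=0, d₀=1 and mₖ₊₁ = dₖaₖ − mₖ, dₖ₊₁ = (n − mₖ₊₁²)/dₖ, aₖ₊₁ = ⌊(a₀+mₖ₊₁)/dₖ₊₁⌋:
  k=1: m=29, d=56, a=1
  k=2: m=27, d=3, a=18
  k=3: m=27, d=56, a=1
  k=4: m=29, d=1, a=58
d=1 and a=2a₀=58 at k=4, so the next step gives (m, d) = (29, 56) again — its k=1 value — and the period has length 4.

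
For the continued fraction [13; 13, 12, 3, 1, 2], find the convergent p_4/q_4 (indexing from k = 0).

8382/641

Using pₖ = aₖpₖ₋₁ + pₖ₋₂, qₖ = aₖqₖ₋₁ + qₖ₋₂ (with p₋₁=1, p₋₂=0, q₋₁=0, q₋₂=1):
  k=0: a=13, p=13, q=1
  k=1: a=13, p=170, q=13
  k=2: a=12, p=2053, q=157
  k=3: a=3, p=6329, q=484
  k=4: a=1, p=8382, q=641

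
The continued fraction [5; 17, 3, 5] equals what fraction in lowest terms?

1401/277

Using pₖ = aₖpₖ₋₁ + pₖ₋₂ and qₖ = aₖqₖ₋₁ + qₖ₋₂:
  k=0: a=5, p=5, q=1
  k=1: a=17, p=86, q=17
  k=2: a=3, p=263, q=52
  k=3: a=5, p=1401, q=277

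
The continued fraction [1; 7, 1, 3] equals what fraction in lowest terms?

Using pₖ = aₖpₖ₋₁ + pₖ₋₂ and qₖ = aₖqₖ₋₁ + qₖ₋₂:
  k=0: a=1, p=1, q=1
  k=1: a=7, p=8, q=7
  k=2: a=1, p=9, q=8
  k=3: a=3, p=35, q=31

35/31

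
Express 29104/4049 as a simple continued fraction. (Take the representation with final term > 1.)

[7; 5, 3, 8, 2, 2, 2, 2]

29104 = 7·4049 + 761
4049 = 5·761 + 244
761 = 3·244 + 29
244 = 8·29 + 12
29 = 2·12 + 5
12 = 2·5 + 2
5 = 2·2 + 1
2 = 2·1 + 0  (stop)
So 29104/4049 = [7; 5, 3, 8, 2, 2, 2, 2].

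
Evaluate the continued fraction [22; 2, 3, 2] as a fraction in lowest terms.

359/16

Fold from the inside: start with 2/1.
  3 + 1/2 = 7/2
  2 + 2/7 = 16/7
  22 + 7/16 = 359/16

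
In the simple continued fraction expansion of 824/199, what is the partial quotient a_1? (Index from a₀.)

7

824 = 4·199 + 28   →  a_0 = 4
199 = 7·28 + 3   →  a_1 = 7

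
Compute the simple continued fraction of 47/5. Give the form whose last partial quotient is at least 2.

[9; 2, 2]

47 = 9×5 + 2
5 = 2×2 + 1
2 = 2×1 + 0  (stop)
So 47/5 = [9; 2, 2].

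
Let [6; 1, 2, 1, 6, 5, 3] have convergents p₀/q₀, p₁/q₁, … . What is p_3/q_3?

27/4

Using pₖ = aₖpₖ₋₁ + pₖ₋₂, qₖ = aₖqₖ₋₁ + qₖ₋₂ (with p₋₁=1, p₋₂=0, q₋₁=0, q₋₂=1):
  k=0: a=6, p=6, q=1
  k=1: a=1, p=7, q=1
  k=2: a=2, p=20, q=3
  k=3: a=1, p=27, q=4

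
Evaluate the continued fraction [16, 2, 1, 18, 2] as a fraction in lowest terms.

Fold from the inside: start with 2/1.
  18 + 1/2 = 37/2
  1 + 2/37 = 39/37
  2 + 37/39 = 115/39
  16 + 39/115 = 1879/115

1879/115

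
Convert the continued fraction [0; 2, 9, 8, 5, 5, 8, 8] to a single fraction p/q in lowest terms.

Using pₖ = aₖpₖ₋₁ + pₖ₋₂ and qₖ = aₖqₖ₋₁ + qₖ₋₂:
  k=0: a=0, p=0, q=1
  k=1: a=2, p=1, q=2
  k=2: a=9, p=9, q=19
  k=3: a=8, p=73, q=154
  k=4: a=5, p=374, q=789
  k=5: a=5, p=1943, q=4099
  k=6: a=8, p=15918, q=33581
  k=7: a=8, p=129287, q=272747

129287/272747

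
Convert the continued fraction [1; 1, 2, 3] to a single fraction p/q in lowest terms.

17/10

Using pₖ = aₖpₖ₋₁ + pₖ₋₂ and qₖ = aₖqₖ₋₁ + qₖ₋₂:
  k=0: a=1, p=1, q=1
  k=1: a=1, p=2, q=1
  k=2: a=2, p=5, q=3
  k=3: a=3, p=17, q=10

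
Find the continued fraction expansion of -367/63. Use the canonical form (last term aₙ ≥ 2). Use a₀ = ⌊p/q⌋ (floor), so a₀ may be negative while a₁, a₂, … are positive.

-367 = -6×63 + 11
63 = 5×11 + 8
11 = 1×8 + 3
8 = 2×3 + 2
3 = 1×2 + 1
2 = 2×1 + 0  (stop)
So -367/63 = [-6; 5, 1, 2, 1, 2].

[-6; 5, 1, 2, 1, 2]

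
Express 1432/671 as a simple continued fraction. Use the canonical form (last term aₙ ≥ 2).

[2; 7, 2, 5, 8]

1432 = 2×671 + 90
671 = 7×90 + 41
90 = 2×41 + 8
41 = 5×8 + 1
8 = 8×1 + 0  (stop)
So 1432/671 = [2; 7, 2, 5, 8].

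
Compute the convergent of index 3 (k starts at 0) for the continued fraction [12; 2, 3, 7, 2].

634/51

Using pₖ = aₖpₖ₋₁ + pₖ₋₂, qₖ = aₖqₖ₋₁ + qₖ₋₂ (with p₋₁=1, p₋₂=0, q₋₁=0, q₋₂=1):
  k=0: a=12, p=12, q=1
  k=1: a=2, p=25, q=2
  k=2: a=3, p=87, q=7
  k=3: a=7, p=634, q=51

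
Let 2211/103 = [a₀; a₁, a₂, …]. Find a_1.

2211 = 21·103 + 48   →  a_0 = 21
103 = 2·48 + 7   →  a_1 = 2

2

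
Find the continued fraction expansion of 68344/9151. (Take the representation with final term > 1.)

68344 = 7*9151 + 4287
9151 = 2*4287 + 577
4287 = 7*577 + 248
577 = 2*248 + 81
248 = 3*81 + 5
81 = 16*5 + 1
5 = 5*1 + 0  (stop)
So 68344/9151 = [7; 2, 7, 2, 3, 16, 5].

[7; 2, 7, 2, 3, 16, 5]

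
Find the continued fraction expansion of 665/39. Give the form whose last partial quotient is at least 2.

665 = 17×39 + 2
39 = 19×2 + 1
2 = 2×1 + 0  (stop)
So 665/39 = [17; 19, 2].

[17; 19, 2]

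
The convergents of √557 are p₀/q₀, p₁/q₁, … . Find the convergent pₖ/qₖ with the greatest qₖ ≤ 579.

√557 = [23; 1, 1, 1, 1, 46, …] (period length 5).
Convergents:
  p_0/q_0 = 23/1
  p_1/q_1 = 24/1
  p_2/q_2 = 47/2
  p_3/q_3 = 71/3
  p_4/q_4 = 118/5
  p_5/q_5 = 5499/233
  p_6/q_6 = 5617/238
  p_7/q_7 = 11116/471
  p_8/q_8 = 16733/709
q_7 = 471 ≤ 579 < 709 = q_8, so the answer is 11116/471.

11116/471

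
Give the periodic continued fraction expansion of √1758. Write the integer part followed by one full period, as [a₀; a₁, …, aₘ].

a₀ = ⌊√1758⌋ = 41.
With m₀=0, d₀=1 and mₖ₊₁ = dₖaₖ − mₖ, dₖ₊₁ = (n − mₖ₊₁²)/dₖ, aₖ₊₁ = ⌊(a₀+mₖ₊₁)/dₖ₊₁⌋:
  k=1: m=41, d=77, a=1
  k=2: m=36, d=6, a=12
  k=3: m=36, d=77, a=1
  k=4: m=41, d=1, a=82
d=1 and a=2a₀=82 at k=4, so the next step gives (m, d) = (41, 77) again — its k=1 value — and the period has length 4.

[41; 1, 12, 1, 82]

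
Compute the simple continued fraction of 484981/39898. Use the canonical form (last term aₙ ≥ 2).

484981 = 12×39898 + 6205
39898 = 6×6205 + 2668
6205 = 2×2668 + 869
2668 = 3×869 + 61
869 = 14×61 + 15
61 = 4×15 + 1
15 = 15×1 + 0  (stop)
So 484981/39898 = [12; 6, 2, 3, 14, 4, 15].

[12; 6, 2, 3, 14, 4, 15]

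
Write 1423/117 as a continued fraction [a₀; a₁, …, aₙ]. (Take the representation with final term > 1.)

[12; 6, 6, 3]

1423 = 12*117 + 19
117 = 6*19 + 3
19 = 6*3 + 1
3 = 3*1 + 0  (stop)
So 1423/117 = [12; 6, 6, 3].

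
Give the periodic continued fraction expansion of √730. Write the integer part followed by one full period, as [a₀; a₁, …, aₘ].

a₀ = ⌊√730⌋ = 27.

[27; 54]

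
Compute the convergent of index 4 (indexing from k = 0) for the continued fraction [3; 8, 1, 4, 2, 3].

302/97

Using pₖ = aₖpₖ₋₁ + pₖ₋₂, qₖ = aₖqₖ₋₁ + qₖ₋₂ (with p₋₁=1, p₋₂=0, q₋₁=0, q₋₂=1):
  k=0: a=3, p=3, q=1
  k=1: a=8, p=25, q=8
  k=2: a=1, p=28, q=9
  k=3: a=4, p=137, q=44
  k=4: a=2, p=302, q=97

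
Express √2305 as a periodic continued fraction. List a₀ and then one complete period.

[48; 96]

a₀ = ⌊√2305⌋ = 48.
With m₀=0, d₀=1 and mₖ₊₁ = dₖaₖ − mₖ, dₖ₊₁ = (n − mₖ₊₁²)/dₖ, aₖ₊₁ = ⌊(a₀+mₖ₊₁)/dₖ₊₁⌋:
  k=1: m=48, d=1, a=96
d=1 and a=2a₀=96 at k=1, so the next step gives (m, d) = (48, 1) again — its k=1 value — and the period has length 1.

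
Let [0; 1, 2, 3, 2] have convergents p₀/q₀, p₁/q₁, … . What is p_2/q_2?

2/3

Using pₖ = aₖpₖ₋₁ + pₖ₋₂, qₖ = aₖqₖ₋₁ + qₖ₋₂ (with p₋₁=1, p₋₂=0, q₋₁=0, q₋₂=1):
  k=0: a=0, p=0, q=1
  k=1: a=1, p=1, q=1
  k=2: a=2, p=2, q=3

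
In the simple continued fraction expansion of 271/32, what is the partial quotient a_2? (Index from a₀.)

271 = 8·32 + 15   →  a_0 = 8
32 = 2·15 + 2   →  a_1 = 2
15 = 7·2 + 1   →  a_2 = 7

7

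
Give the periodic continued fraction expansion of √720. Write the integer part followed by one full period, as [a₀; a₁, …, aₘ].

[26; 1, 4, 1, 52]

a₀ = ⌊√720⌋ = 26.
With m₀=0, d₀=1 and mₖ₊₁ = dₖaₖ − mₖ, dₖ₊₁ = (n − mₖ₊₁²)/dₖ, aₖ₊₁ = ⌊(a₀+mₖ₊₁)/dₖ₊₁⌋:
  k=1: m=26, d=44, a=1
  k=2: m=18, d=9, a=4
  k=3: m=18, d=44, a=1
  k=4: m=26, d=1, a=52
d=1 and a=2a₀=52 at k=4, so the next step gives (m, d) = (26, 44) again — its k=1 value — and the period has length 4.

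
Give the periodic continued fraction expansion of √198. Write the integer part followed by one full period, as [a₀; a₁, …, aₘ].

[14; 14, 28]

a₀ = ⌊√198⌋ = 14.
With m₀=0, d₀=1 and mₖ₊₁ = dₖaₖ − mₖ, dₖ₊₁ = (n − mₖ₊₁²)/dₖ, aₖ₊₁ = ⌊(a₀+mₖ₊₁)/dₖ₊₁⌋:
  k=1: m=14, d=2, a=14
  k=2: m=14, d=1, a=28
d=1 and a=2a₀=28 at k=2, so the next step gives (m, d) = (14, 2) again — its k=1 value — and the period has length 2.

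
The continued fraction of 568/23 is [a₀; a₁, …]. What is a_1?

568 = 24·23 + 16   →  a_0 = 24
23 = 1·16 + 7   →  a_1 = 1

1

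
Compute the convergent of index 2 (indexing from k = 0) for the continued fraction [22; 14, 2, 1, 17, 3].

Using pₖ = aₖpₖ₋₁ + pₖ₋₂, qₖ = aₖqₖ₋₁ + qₖ₋₂ (with p₋₁=1, p₋₂=0, q₋₁=0, q₋₂=1):
  k=0: a=22, p=22, q=1
  k=1: a=14, p=309, q=14
  k=2: a=2, p=640, q=29

640/29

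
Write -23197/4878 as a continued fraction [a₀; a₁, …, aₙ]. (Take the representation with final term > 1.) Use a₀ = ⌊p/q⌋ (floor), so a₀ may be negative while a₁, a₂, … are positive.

-23197 = -5·4878 + 1193
4878 = 4·1193 + 106
1193 = 11·106 + 27
106 = 3·27 + 25
27 = 1·25 + 2
25 = 12·2 + 1
2 = 2·1 + 0  (stop)
So -23197/4878 = [-5; 4, 11, 3, 1, 12, 2].

[-5; 4, 11, 3, 1, 12, 2]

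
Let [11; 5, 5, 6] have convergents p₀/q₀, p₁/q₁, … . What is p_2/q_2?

291/26

Using pₖ = aₖpₖ₋₁ + pₖ₋₂, qₖ = aₖqₖ₋₁ + qₖ₋₂ (with p₋₁=1, p₋₂=0, q₋₁=0, q₋₂=1):
  k=0: a=11, p=11, q=1
  k=1: a=5, p=56, q=5
  k=2: a=5, p=291, q=26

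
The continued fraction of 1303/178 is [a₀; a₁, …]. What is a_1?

1303 = 7·178 + 57   →  a_0 = 7
178 = 3·57 + 7   →  a_1 = 3

3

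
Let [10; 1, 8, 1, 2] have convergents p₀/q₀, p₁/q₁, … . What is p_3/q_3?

109/10

Using pₖ = aₖpₖ₋₁ + pₖ₋₂, qₖ = aₖqₖ₋₁ + qₖ₋₂ (with p₋₁=1, p₋₂=0, q₋₁=0, q₋₂=1):
  k=0: a=10, p=10, q=1
  k=1: a=1, p=11, q=1
  k=2: a=8, p=98, q=9
  k=3: a=1, p=109, q=10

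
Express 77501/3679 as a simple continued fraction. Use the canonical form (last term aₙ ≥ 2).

[21; 15, 4, 1, 15, 3]

77501 = 21·3679 + 242
3679 = 15·242 + 49
242 = 4·49 + 46
49 = 1·46 + 3
46 = 15·3 + 1
3 = 3·1 + 0  (stop)
So 77501/3679 = [21; 15, 4, 1, 15, 3].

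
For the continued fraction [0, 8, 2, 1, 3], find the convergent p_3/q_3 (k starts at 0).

Using pₖ = aₖpₖ₋₁ + pₖ₋₂, qₖ = aₖqₖ₋₁ + qₖ₋₂ (with p₋₁=1, p₋₂=0, q₋₁=0, q₋₂=1):
  k=0: a=0, p=0, q=1
  k=1: a=8, p=1, q=8
  k=2: a=2, p=2, q=17
  k=3: a=1, p=3, q=25

3/25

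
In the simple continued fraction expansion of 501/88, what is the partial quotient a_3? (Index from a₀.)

501 = 5·88 + 61   →  a_0 = 5
88 = 1·61 + 27   →  a_1 = 1
61 = 2·27 + 7   →  a_2 = 2
27 = 3·7 + 6   →  a_3 = 3

3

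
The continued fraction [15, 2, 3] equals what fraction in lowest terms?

108/7

Using pₖ = aₖpₖ₋₁ + pₖ₋₂ and qₖ = aₖqₖ₋₁ + qₖ₋₂:
  k=0: a=15, p=15, q=1
  k=1: a=2, p=31, q=2
  k=2: a=3, p=108, q=7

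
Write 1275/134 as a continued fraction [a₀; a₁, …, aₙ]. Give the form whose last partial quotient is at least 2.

1275 = 9×134 + 69
134 = 1×69 + 65
69 = 1×65 + 4
65 = 16×4 + 1
4 = 4×1 + 0  (stop)
So 1275/134 = [9; 1, 1, 16, 4].

[9; 1, 1, 16, 4]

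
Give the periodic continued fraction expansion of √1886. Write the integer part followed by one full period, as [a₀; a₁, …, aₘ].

a₀ = ⌊√1886⌋ = 43.
With m₀=0, d₀=1 and mₖ₊₁ = dₖaₖ − mₖ, dₖ₊₁ = (n − mₖ₊₁²)/dₖ, aₖ₊₁ = ⌊(a₀+mₖ₊₁)/dₖ₊₁⌋:
  k=1: m=43, d=37, a=2
  k=2: m=31, d=25, a=2
  k=3: m=19, d=61, a=1
  k=4: m=42, d=2, a=42
  k=5: m=42, d=61, a=1
  k=6: m=19, d=25, a=2
  k=7: m=31, d=37, a=2
  k=8: m=43, d=1, a=86
d=1 and a=2a₀=86 at k=8, so the next step gives (m, d) = (43, 37) again — its k=1 value — and the period has length 8.

[43; 2, 2, 1, 42, 1, 2, 2, 86]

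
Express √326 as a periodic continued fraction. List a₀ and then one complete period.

[18; 18, 36]

a₀ = ⌊√326⌋ = 18.
With m₀=0, d₀=1 and mₖ₊₁ = dₖaₖ − mₖ, dₖ₊₁ = (n − mₖ₊₁²)/dₖ, aₖ₊₁ = ⌊(a₀+mₖ₊₁)/dₖ₊₁⌋:
  k=1: m=18, d=2, a=18
  k=2: m=18, d=1, a=36
d=1 and a=2a₀=36 at k=2, so the next step gives (m, d) = (18, 2) again — its k=1 value — and the period has length 2.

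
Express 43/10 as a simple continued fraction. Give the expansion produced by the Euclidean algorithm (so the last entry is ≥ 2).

[4; 3, 3]

43 = 4·10 + 3
10 = 3·3 + 1
3 = 3·1 + 0  (stop)
So 43/10 = [4; 3, 3].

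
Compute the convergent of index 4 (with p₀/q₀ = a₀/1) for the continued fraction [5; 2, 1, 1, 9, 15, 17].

Using pₖ = aₖpₖ₋₁ + pₖ₋₂, qₖ = aₖqₖ₋₁ + qₖ₋₂ (with p₋₁=1, p₋₂=0, q₋₁=0, q₋₂=1):
  k=0: a=5, p=5, q=1
  k=1: a=2, p=11, q=2
  k=2: a=1, p=16, q=3
  k=3: a=1, p=27, q=5
  k=4: a=9, p=259, q=48

259/48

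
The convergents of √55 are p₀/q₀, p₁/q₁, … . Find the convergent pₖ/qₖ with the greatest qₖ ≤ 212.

√55 = [7; 2, 2, 2, 14, …] (period length 4).
Convergents:
  p_0/q_0 = 7/1
  p_1/q_1 = 15/2
  p_2/q_2 = 37/5
  p_3/q_3 = 89/12
  p_4/q_4 = 1283/173
  p_5/q_5 = 2655/358
q_4 = 173 ≤ 212 < 358 = q_5, so the answer is 1283/173.

1283/173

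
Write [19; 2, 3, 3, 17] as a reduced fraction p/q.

7735/398

Using pₖ = aₖpₖ₋₁ + pₖ₋₂ and qₖ = aₖqₖ₋₁ + qₖ₋₂:
  k=0: a=19, p=19, q=1
  k=1: a=2, p=39, q=2
  k=2: a=3, p=136, q=7
  k=3: a=3, p=447, q=23
  k=4: a=17, p=7735, q=398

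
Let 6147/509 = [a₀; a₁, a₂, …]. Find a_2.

6147 = 12·509 + 39   →  a_0 = 12
509 = 13·39 + 2   →  a_1 = 13
39 = 19·2 + 1   →  a_2 = 19

19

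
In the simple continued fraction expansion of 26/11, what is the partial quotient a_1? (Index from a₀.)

2

26 = 2·11 + 4   →  a_0 = 2
11 = 2·4 + 3   →  a_1 = 2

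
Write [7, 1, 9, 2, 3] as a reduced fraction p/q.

Fold from the inside: start with 3/1.
  2 + 1/3 = 7/3
  9 + 3/7 = 66/7
  1 + 7/66 = 73/66
  7 + 66/73 = 577/73

577/73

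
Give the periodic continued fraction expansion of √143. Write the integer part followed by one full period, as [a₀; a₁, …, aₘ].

[11; 1, 22]

a₀ = ⌊√143⌋ = 11.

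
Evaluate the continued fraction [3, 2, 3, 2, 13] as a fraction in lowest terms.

Fold from the inside: start with 13/1.
  2 + 1/13 = 27/13
  3 + 13/27 = 94/27
  2 + 27/94 = 215/94
  3 + 94/215 = 739/215

739/215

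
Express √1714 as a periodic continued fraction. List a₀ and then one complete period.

a₀ = ⌊√1714⌋ = 41.
With m₀=0, d₀=1 and mₖ₊₁ = dₖaₖ − mₖ, dₖ₊₁ = (n − mₖ₊₁²)/dₖ, aₖ₊₁ = ⌊(a₀+mₖ₊₁)/dₖ₊₁⌋:
  k=1: m=41, d=33, a=2
  k=2: m=25, d=33, a=2
  k=3: m=41, d=1, a=82
d=1 and a=2a₀=82 at k=3, so the next step gives (m, d) = (41, 33) again — its k=1 value — and the period has length 3.

[41; 2, 2, 82]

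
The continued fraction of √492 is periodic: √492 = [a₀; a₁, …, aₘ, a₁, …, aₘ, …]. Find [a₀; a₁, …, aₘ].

[22; 5, 1, 1, 10, 1, 1, 5, 44]

a₀ = ⌊√492⌋ = 22.
With m₀=0, d₀=1 and mₖ₊₁ = dₖaₖ − mₖ, dₖ₊₁ = (n − mₖ₊₁²)/dₖ, aₖ₊₁ = ⌊(a₀+mₖ₊₁)/dₖ₊₁⌋:
  k=1: m=22, d=8, a=5
  k=2: m=18, d=21, a=1
  k=3: m=3, d=23, a=1
  k=4: m=20, d=4, a=10
  k=5: m=20, d=23, a=1
  k=6: m=3, d=21, a=1
  k=7: m=18, d=8, a=5
  k=8: m=22, d=1, a=44
d=1 and a=2a₀=44 at k=8, so the next step gives (m, d) = (22, 8) again — its k=1 value — and the period has length 8.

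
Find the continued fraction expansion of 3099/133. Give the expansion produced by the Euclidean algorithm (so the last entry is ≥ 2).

3099 = 23*133 + 40
133 = 3*40 + 13
40 = 3*13 + 1
13 = 13*1 + 0  (stop)
So 3099/133 = [23; 3, 3, 13].

[23; 3, 3, 13]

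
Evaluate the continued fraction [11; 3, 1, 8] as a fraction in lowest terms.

Fold from the inside: start with 8/1.
  1 + 1/8 = 9/8
  3 + 8/9 = 35/9
  11 + 9/35 = 394/35

394/35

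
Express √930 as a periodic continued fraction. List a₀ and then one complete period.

a₀ = ⌊√930⌋ = 30.

[30; 2, 60]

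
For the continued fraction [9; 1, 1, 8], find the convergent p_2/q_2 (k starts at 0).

19/2

Using pₖ = aₖpₖ₋₁ + pₖ₋₂, qₖ = aₖqₖ₋₁ + qₖ₋₂ (with p₋₁=1, p₋₂=0, q₋₁=0, q₋₂=1):
  k=0: a=9, p=9, q=1
  k=1: a=1, p=10, q=1
  k=2: a=1, p=19, q=2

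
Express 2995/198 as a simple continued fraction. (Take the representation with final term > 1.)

2995 = 15·198 + 25
198 = 7·25 + 23
25 = 1·23 + 2
23 = 11·2 + 1
2 = 2·1 + 0  (stop)
So 2995/198 = [15; 7, 1, 11, 2].

[15; 7, 1, 11, 2]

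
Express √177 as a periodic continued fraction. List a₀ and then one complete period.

[13; 3, 3, 2, 8, 2, 3, 3, 26]

a₀ = ⌊√177⌋ = 13.
With m₀=0, d₀=1 and mₖ₊₁ = dₖaₖ − mₖ, dₖ₊₁ = (n − mₖ₊₁²)/dₖ, aₖ₊₁ = ⌊(a₀+mₖ₊₁)/dₖ₊₁⌋:
  k=1: m=13, d=8, a=3
  k=2: m=11, d=7, a=3
  k=3: m=10, d=11, a=2
  k=4: m=12, d=3, a=8
  k=5: m=12, d=11, a=2
  k=6: m=10, d=7, a=3
  k=7: m=11, d=8, a=3
  k=8: m=13, d=1, a=26
d=1 and a=2a₀=26 at k=8, so the next step gives (m, d) = (13, 8) again — its k=1 value — and the period has length 8.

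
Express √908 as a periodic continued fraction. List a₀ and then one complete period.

a₀ = ⌊√908⌋ = 30.
With m₀=0, d₀=1 and mₖ₊₁ = dₖaₖ − mₖ, dₖ₊₁ = (n − mₖ₊₁²)/dₖ, aₖ₊₁ = ⌊(a₀+mₖ₊₁)/dₖ₊₁⌋:
  k=1: m=30, d=8, a=7
  k=2: m=26, d=29, a=1
  k=3: m=3, d=31, a=1
  k=4: m=28, d=4, a=14
  k=5: m=28, d=31, a=1
  k=6: m=3, d=29, a=1
  k=7: m=26, d=8, a=7
  k=8: m=30, d=1, a=60
d=1 and a=2a₀=60 at k=8, so the next step gives (m, d) = (30, 8) again — its k=1 value — and the period has length 8.

[30; 7, 1, 1, 14, 1, 1, 7, 60]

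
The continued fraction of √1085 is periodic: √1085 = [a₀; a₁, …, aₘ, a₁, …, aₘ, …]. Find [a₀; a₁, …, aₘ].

[32; 1, 15, 2, 15, 1, 64]

a₀ = ⌊√1085⌋ = 32.
With m₀=0, d₀=1 and mₖ₊₁ = dₖaₖ − mₖ, dₖ₊₁ = (n − mₖ₊₁²)/dₖ, aₖ₊₁ = ⌊(a₀+mₖ₊₁)/dₖ₊₁⌋:
  k=1: m=32, d=61, a=1
  k=2: m=29, d=4, a=15
  k=3: m=31, d=31, a=2
  k=4: m=31, d=4, a=15
  k=5: m=29, d=61, a=1
  k=6: m=32, d=1, a=64
d=1 and a=2a₀=64 at k=6, so the next step gives (m, d) = (32, 61) again — its k=1 value — and the period has length 6.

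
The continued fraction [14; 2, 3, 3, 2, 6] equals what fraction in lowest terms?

Fold from the inside: start with 6/1.
  2 + 1/6 = 13/6
  3 + 6/13 = 45/13
  3 + 13/45 = 148/45
  2 + 45/148 = 341/148
  14 + 148/341 = 4922/341

4922/341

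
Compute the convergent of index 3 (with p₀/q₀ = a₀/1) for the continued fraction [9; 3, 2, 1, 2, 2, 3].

Using pₖ = aₖpₖ₋₁ + pₖ₋₂, qₖ = aₖqₖ₋₁ + qₖ₋₂ (with p₋₁=1, p₋₂=0, q₋₁=0, q₋₂=1):
  k=0: a=9, p=9, q=1
  k=1: a=3, p=28, q=3
  k=2: a=2, p=65, q=7
  k=3: a=1, p=93, q=10

93/10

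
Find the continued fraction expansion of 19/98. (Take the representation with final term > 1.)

19 = 0·98 + 19
98 = 5·19 + 3
19 = 6·3 + 1
3 = 3·1 + 0  (stop)
So 19/98 = [0; 5, 6, 3].

[0; 5, 6, 3]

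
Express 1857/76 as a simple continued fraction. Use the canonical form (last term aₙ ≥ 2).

1857 = 24×76 + 33
76 = 2×33 + 10
33 = 3×10 + 3
10 = 3×3 + 1
3 = 3×1 + 0  (stop)
So 1857/76 = [24; 2, 3, 3, 3].

[24; 2, 3, 3, 3]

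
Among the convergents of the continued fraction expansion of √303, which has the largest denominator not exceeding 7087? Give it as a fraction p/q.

√303 = [17; 2, 2, 5, 2, 2, 34, …] (period length 6).
Convergents:
  p_0/q_0 = 17/1
  p_1/q_1 = 35/2
  p_2/q_2 = 87/5
  p_3/q_3 = 470/27
  p_4/q_4 = 1027/59
  p_5/q_5 = 2524/145
  p_6/q_6 = 86843/4989
  p_7/q_7 = 176210/10123
q_6 = 4989 ≤ 7087 < 10123 = q_7, so the answer is 86843/4989.

86843/4989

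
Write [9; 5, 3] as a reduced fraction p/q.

Fold from the inside: start with 3/1.
  5 + 1/3 = 16/3
  9 + 3/16 = 147/16

147/16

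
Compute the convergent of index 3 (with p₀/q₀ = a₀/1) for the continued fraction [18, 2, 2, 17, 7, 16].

1601/87

Using pₖ = aₖpₖ₋₁ + pₖ₋₂, qₖ = aₖqₖ₋₁ + qₖ₋₂ (with p₋₁=1, p₋₂=0, q₋₁=0, q₋₂=1):
  k=0: a=18, p=18, q=1
  k=1: a=2, p=37, q=2
  k=2: a=2, p=92, q=5
  k=3: a=17, p=1601, q=87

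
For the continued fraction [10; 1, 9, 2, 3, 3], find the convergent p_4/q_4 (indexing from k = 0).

Using pₖ = aₖpₖ₋₁ + pₖ₋₂, qₖ = aₖqₖ₋₁ + qₖ₋₂ (with p₋₁=1, p₋₂=0, q₋₁=0, q₋₂=1):
  k=0: a=10, p=10, q=1
  k=1: a=1, p=11, q=1
  k=2: a=9, p=109, q=10
  k=3: a=2, p=229, q=21
  k=4: a=3, p=796, q=73

796/73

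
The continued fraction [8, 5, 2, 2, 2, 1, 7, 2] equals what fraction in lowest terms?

Fold from the inside: start with 2/1.
  7 + 1/2 = 15/2
  1 + 2/15 = 17/15
  2 + 15/17 = 49/17
  2 + 17/49 = 115/49
  2 + 49/115 = 279/115
  5 + 115/279 = 1510/279
  8 + 279/1510 = 12359/1510

12359/1510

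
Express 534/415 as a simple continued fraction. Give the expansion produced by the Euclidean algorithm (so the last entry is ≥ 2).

[1; 3, 2, 19, 3]

534 = 1·415 + 119
415 = 3·119 + 58
119 = 2·58 + 3
58 = 19·3 + 1
3 = 3·1 + 0  (stop)
So 534/415 = [1; 3, 2, 19, 3].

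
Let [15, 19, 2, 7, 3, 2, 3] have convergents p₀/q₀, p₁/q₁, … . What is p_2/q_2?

Using pₖ = aₖpₖ₋₁ + pₖ₋₂, qₖ = aₖqₖ₋₁ + qₖ₋₂ (with p₋₁=1, p₋₂=0, q₋₁=0, q₋₂=1):
  k=0: a=15, p=15, q=1
  k=1: a=19, p=286, q=19
  k=2: a=2, p=587, q=39

587/39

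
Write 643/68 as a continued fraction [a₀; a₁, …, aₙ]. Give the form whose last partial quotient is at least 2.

643 = 9·68 + 31
68 = 2·31 + 6
31 = 5·6 + 1
6 = 6·1 + 0  (stop)
So 643/68 = [9; 2, 5, 6].

[9; 2, 5, 6]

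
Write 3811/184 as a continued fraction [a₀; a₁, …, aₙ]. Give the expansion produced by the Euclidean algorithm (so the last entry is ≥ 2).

[20; 1, 2, 2, 8, 3]

3811 = 20·184 + 131
184 = 1·131 + 53
131 = 2·53 + 25
53 = 2·25 + 3
25 = 8·3 + 1
3 = 3·1 + 0  (stop)
So 3811/184 = [20; 1, 2, 2, 8, 3].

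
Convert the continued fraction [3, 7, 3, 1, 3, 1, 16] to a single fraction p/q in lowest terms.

Fold from the inside: start with 16/1.
  1 + 1/16 = 17/16
  3 + 16/17 = 67/17
  1 + 17/67 = 84/67
  3 + 67/84 = 319/84
  7 + 84/319 = 2317/319
  3 + 319/2317 = 7270/2317

7270/2317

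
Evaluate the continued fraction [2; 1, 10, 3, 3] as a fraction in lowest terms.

Using pₖ = aₖpₖ₋₁ + pₖ₋₂ and qₖ = aₖqₖ₋₁ + qₖ₋₂:
  k=0: a=2, p=2, q=1
  k=1: a=1, p=3, q=1
  k=2: a=10, p=32, q=11
  k=3: a=3, p=99, q=34
  k=4: a=3, p=329, q=113

329/113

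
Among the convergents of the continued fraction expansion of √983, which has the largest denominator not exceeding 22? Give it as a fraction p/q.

533/17

√983 = [31; 2, 1, 5, 31, 5, 1, 2, 62, …] (period length 8).
Convergents:
  p_0/q_0 = 31/1
  p_1/q_1 = 63/2
  p_2/q_2 = 94/3
  p_3/q_3 = 533/17
  p_4/q_4 = 16617/530
q_3 = 17 ≤ 22 < 530 = q_4, so the answer is 533/17.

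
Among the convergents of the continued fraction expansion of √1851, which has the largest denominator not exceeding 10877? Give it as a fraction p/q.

159143/3699

√1851 = [43; 43, 86, …] (period length 2).
Convergents:
  p_0/q_0 = 43/1
  p_1/q_1 = 1850/43
  p_2/q_2 = 159143/3699
  p_3/q_3 = 6844999/159100
q_2 = 3699 ≤ 10877 < 159100 = q_3, so the answer is 159143/3699.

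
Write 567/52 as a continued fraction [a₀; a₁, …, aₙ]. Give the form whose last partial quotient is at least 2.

[10; 1, 9, 2, 2]

567 = 10·52 + 47
52 = 1·47 + 5
47 = 9·5 + 2
5 = 2·2 + 1
2 = 2·1 + 0  (stop)
So 567/52 = [10; 1, 9, 2, 2].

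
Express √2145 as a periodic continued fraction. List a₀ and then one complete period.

[46; 3, 5, 2, 5, 3, 92]

a₀ = ⌊√2145⌋ = 46.
With m₀=0, d₀=1 and mₖ₊₁ = dₖaₖ − mₖ, dₖ₊₁ = (n − mₖ₊₁²)/dₖ, aₖ₊₁ = ⌊(a₀+mₖ₊₁)/dₖ₊₁⌋:
  k=1: m=46, d=29, a=3
  k=2: m=41, d=16, a=5
  k=3: m=39, d=39, a=2
  k=4: m=39, d=16, a=5
  k=5: m=41, d=29, a=3
  k=6: m=46, d=1, a=92
d=1 and a=2a₀=92 at k=6, so the next step gives (m, d) = (46, 29) again — its k=1 value — and the period has length 6.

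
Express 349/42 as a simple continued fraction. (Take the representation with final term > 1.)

349 = 8*42 + 13
42 = 3*13 + 3
13 = 4*3 + 1
3 = 3*1 + 0  (stop)
So 349/42 = [8; 3, 4, 3].

[8; 3, 4, 3]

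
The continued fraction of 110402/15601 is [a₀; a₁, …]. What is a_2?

18

110402 = 7·15601 + 1195   →  a_0 = 7
15601 = 13·1195 + 66   →  a_1 = 13
1195 = 18·66 + 7   →  a_2 = 18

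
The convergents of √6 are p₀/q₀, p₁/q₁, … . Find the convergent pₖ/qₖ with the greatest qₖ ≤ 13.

√6 = [2; 2, 4, …] (period length 2).
Convergents:
  p_0/q_0 = 2/1
  p_1/q_1 = 5/2
  p_2/q_2 = 22/9
  p_3/q_3 = 49/20
q_2 = 9 ≤ 13 < 20 = q_3, so the answer is 22/9.

22/9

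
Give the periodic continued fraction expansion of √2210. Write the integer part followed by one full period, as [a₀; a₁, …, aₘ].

a₀ = ⌊√2210⌋ = 47.
With m₀=0, d₀=1 and mₖ₊₁ = dₖaₖ − mₖ, dₖ₊₁ = (n − mₖ₊₁²)/dₖ, aₖ₊₁ = ⌊(a₀+mₖ₊₁)/dₖ₊₁⌋:
  k=1: m=47, d=1, a=94
d=1 and a=2a₀=94 at k=1, so the next step gives (m, d) = (47, 1) again — its k=1 value — and the period has length 1.

[47; 94]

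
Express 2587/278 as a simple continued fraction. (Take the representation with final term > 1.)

2587 = 9*278 + 85
278 = 3*85 + 23
85 = 3*23 + 16
23 = 1*16 + 7
16 = 2*7 + 2
7 = 3*2 + 1
2 = 2*1 + 0  (stop)
So 2587/278 = [9; 3, 3, 1, 2, 3, 2].

[9; 3, 3, 1, 2, 3, 2]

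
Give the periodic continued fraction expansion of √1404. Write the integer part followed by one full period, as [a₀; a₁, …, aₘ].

a₀ = ⌊√1404⌋ = 37.
With m₀=0, d₀=1 and mₖ₊₁ = dₖaₖ − mₖ, dₖ₊₁ = (n − mₖ₊₁²)/dₖ, aₖ₊₁ = ⌊(a₀+mₖ₊₁)/dₖ₊₁⌋:
  k=1: m=37, d=35, a=2
  k=2: m=33, d=9, a=7
  k=3: m=30, d=56, a=1
  k=4: m=26, d=13, a=4
  k=5: m=26, d=56, a=1
  k=6: m=30, d=9, a=7
  k=7: m=33, d=35, a=2
  k=8: m=37, d=1, a=74
d=1 and a=2a₀=74 at k=8, so the next step gives (m, d) = (37, 35) again — its k=1 value — and the period has length 8.

[37; 2, 7, 1, 4, 1, 7, 2, 74]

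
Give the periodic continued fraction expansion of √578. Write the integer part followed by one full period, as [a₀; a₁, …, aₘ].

a₀ = ⌊√578⌋ = 24.
With m₀=0, d₀=1 and mₖ₊₁ = dₖaₖ − mₖ, dₖ₊₁ = (n − mₖ₊₁²)/dₖ, aₖ₊₁ = ⌊(a₀+mₖ₊₁)/dₖ₊₁⌋:
  k=1: m=24, d=2, a=24
  k=2: m=24, d=1, a=48
d=1 and a=2a₀=48 at k=2, so the next step gives (m, d) = (24, 2) again — its k=1 value — and the period has length 2.

[24; 24, 48]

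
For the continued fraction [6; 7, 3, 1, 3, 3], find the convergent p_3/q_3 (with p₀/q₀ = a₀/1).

Using pₖ = aₖpₖ₋₁ + pₖ₋₂, qₖ = aₖqₖ₋₁ + qₖ₋₂ (with p₋₁=1, p₋₂=0, q₋₁=0, q₋₂=1):
  k=0: a=6, p=6, q=1
  k=1: a=7, p=43, q=7
  k=2: a=3, p=135, q=22
  k=3: a=1, p=178, q=29

178/29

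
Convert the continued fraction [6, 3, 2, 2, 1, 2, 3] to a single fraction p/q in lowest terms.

Fold from the inside: start with 3/1.
  2 + 1/3 = 7/3
  1 + 3/7 = 10/7
  2 + 7/10 = 27/10
  2 + 10/27 = 64/27
  3 + 27/64 = 219/64
  6 + 64/219 = 1378/219

1378/219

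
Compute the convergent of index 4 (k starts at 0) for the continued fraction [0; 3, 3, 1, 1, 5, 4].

7/23

Using pₖ = aₖpₖ₋₁ + pₖ₋₂, qₖ = aₖqₖ₋₁ + qₖ₋₂ (with p₋₁=1, p₋₂=0, q₋₁=0, q₋₂=1):
  k=0: a=0, p=0, q=1
  k=1: a=3, p=1, q=3
  k=2: a=3, p=3, q=10
  k=3: a=1, p=4, q=13
  k=4: a=1, p=7, q=23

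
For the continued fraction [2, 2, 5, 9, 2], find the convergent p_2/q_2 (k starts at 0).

Using pₖ = aₖpₖ₋₁ + pₖ₋₂, qₖ = aₖqₖ₋₁ + qₖ₋₂ (with p₋₁=1, p₋₂=0, q₋₁=0, q₋₂=1):
  k=0: a=2, p=2, q=1
  k=1: a=2, p=5, q=2
  k=2: a=5, p=27, q=11

27/11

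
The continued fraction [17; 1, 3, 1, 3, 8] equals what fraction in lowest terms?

Fold from the inside: start with 8/1.
  3 + 1/8 = 25/8
  1 + 8/25 = 33/25
  3 + 25/33 = 124/33
  1 + 33/124 = 157/124
  17 + 124/157 = 2793/157

2793/157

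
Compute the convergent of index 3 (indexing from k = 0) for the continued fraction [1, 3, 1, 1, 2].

9/7

Using pₖ = aₖpₖ₋₁ + pₖ₋₂, qₖ = aₖqₖ₋₁ + qₖ₋₂ (with p₋₁=1, p₋₂=0, q₋₁=0, q₋₂=1):
  k=0: a=1, p=1, q=1
  k=1: a=3, p=4, q=3
  k=2: a=1, p=5, q=4
  k=3: a=1, p=9, q=7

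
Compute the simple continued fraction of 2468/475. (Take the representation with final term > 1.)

2468 = 5*475 + 93
475 = 5*93 + 10
93 = 9*10 + 3
10 = 3*3 + 1
3 = 3*1 + 0  (stop)
So 2468/475 = [5; 5, 9, 3, 3].

[5; 5, 9, 3, 3]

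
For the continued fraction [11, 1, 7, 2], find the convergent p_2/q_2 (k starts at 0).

95/8

Using pₖ = aₖpₖ₋₁ + pₖ₋₂, qₖ = aₖqₖ₋₁ + qₖ₋₂ (with p₋₁=1, p₋₂=0, q₋₁=0, q₋₂=1):
  k=0: a=11, p=11, q=1
  k=1: a=1, p=12, q=1
  k=2: a=7, p=95, q=8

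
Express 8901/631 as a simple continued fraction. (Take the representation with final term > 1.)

[14; 9, 2, 2, 1, 1, 5]

8901 = 14×631 + 67
631 = 9×67 + 28
67 = 2×28 + 11
28 = 2×11 + 6
11 = 1×6 + 5
6 = 1×5 + 1
5 = 5×1 + 0  (stop)
So 8901/631 = [14; 9, 2, 2, 1, 1, 5].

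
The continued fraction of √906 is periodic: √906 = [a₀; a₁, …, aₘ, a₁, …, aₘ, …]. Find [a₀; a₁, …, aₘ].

[30; 10, 60]

a₀ = ⌊√906⌋ = 30.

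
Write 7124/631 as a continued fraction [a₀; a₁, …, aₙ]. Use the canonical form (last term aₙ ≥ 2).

7124 = 11·631 + 183
631 = 3·183 + 82
183 = 2·82 + 19
82 = 4·19 + 6
19 = 3·6 + 1
6 = 6·1 + 0  (stop)
So 7124/631 = [11; 3, 2, 4, 3, 6].

[11; 3, 2, 4, 3, 6]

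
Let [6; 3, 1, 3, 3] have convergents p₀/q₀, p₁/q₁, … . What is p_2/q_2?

25/4

Using pₖ = aₖpₖ₋₁ + pₖ₋₂, qₖ = aₖqₖ₋₁ + qₖ₋₂ (with p₋₁=1, p₋₂=0, q₋₁=0, q₋₂=1):
  k=0: a=6, p=6, q=1
  k=1: a=3, p=19, q=3
  k=2: a=1, p=25, q=4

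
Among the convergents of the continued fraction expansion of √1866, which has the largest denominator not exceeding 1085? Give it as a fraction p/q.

15551/360

√1866 = [43; 5, 14, 5, 86, …] (period length 4).
Convergents:
  p_0/q_0 = 43/1
  p_1/q_1 = 216/5
  p_2/q_2 = 3067/71
  p_3/q_3 = 15551/360
  p_4/q_4 = 1340453/31031
q_3 = 360 ≤ 1085 < 31031 = q_4, so the answer is 15551/360.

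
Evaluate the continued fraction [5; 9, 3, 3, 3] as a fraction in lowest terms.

1568/307

Fold from the inside: start with 3/1.
  3 + 1/3 = 10/3
  3 + 3/10 = 33/10
  9 + 10/33 = 307/33
  5 + 33/307 = 1568/307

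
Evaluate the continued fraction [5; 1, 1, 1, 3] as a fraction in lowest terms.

62/11

Fold from the inside: start with 3/1.
  1 + 1/3 = 4/3
  1 + 3/4 = 7/4
  1 + 4/7 = 11/7
  5 + 7/11 = 62/11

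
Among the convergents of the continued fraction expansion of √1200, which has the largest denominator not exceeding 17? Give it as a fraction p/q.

485/14

√1200 = [34; 1, 1, 1, 3, 1, 1, 1, 68, …] (period length 8).
Convergents:
  p_0/q_0 = 34/1
  p_1/q_1 = 35/1
  p_2/q_2 = 69/2
  p_3/q_3 = 104/3
  p_4/q_4 = 381/11
  p_5/q_5 = 485/14
  p_6/q_6 = 866/25
q_5 = 14 ≤ 17 < 25 = q_6, so the answer is 485/14.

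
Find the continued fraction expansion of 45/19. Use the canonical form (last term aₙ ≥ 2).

45 = 2×19 + 7
19 = 2×7 + 5
7 = 1×5 + 2
5 = 2×2 + 1
2 = 2×1 + 0  (stop)
So 45/19 = [2; 2, 1, 2, 2].

[2; 2, 1, 2, 2]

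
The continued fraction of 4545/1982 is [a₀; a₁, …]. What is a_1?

4545 = 2·1982 + 581   →  a_0 = 2
1982 = 3·581 + 239   →  a_1 = 3

3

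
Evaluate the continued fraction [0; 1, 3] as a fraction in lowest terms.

3/4

Fold from the inside: start with 3/1.
  1 + 1/3 = 4/3
  0 + 3/4 = 3/4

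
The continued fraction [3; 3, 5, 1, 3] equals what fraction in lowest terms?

Fold from the inside: start with 3/1.
  1 + 1/3 = 4/3
  5 + 3/4 = 23/4
  3 + 4/23 = 73/23
  3 + 23/73 = 242/73

242/73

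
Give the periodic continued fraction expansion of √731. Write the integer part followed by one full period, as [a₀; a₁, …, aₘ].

[27; 27, 54]

a₀ = ⌊√731⌋ = 27.
With m₀=0, d₀=1 and mₖ₊₁ = dₖaₖ − mₖ, dₖ₊₁ = (n − mₖ₊₁²)/dₖ, aₖ₊₁ = ⌊(a₀+mₖ₊₁)/dₖ₊₁⌋:
  k=1: m=27, d=2, a=27
  k=2: m=27, d=1, a=54
d=1 and a=2a₀=54 at k=2, so the next step gives (m, d) = (27, 2) again — its k=1 value — and the period has length 2.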